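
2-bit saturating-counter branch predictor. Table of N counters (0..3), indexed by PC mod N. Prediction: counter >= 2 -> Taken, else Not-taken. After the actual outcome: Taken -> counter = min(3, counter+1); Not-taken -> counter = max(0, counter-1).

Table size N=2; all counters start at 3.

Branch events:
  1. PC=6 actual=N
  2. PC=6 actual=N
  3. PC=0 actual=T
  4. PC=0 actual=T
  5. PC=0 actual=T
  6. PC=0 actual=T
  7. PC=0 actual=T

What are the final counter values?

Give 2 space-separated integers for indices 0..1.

Answer: 3 3

Derivation:
Ev 1: PC=6 idx=0 pred=T actual=N -> ctr[0]=2
Ev 2: PC=6 idx=0 pred=T actual=N -> ctr[0]=1
Ev 3: PC=0 idx=0 pred=N actual=T -> ctr[0]=2
Ev 4: PC=0 idx=0 pred=T actual=T -> ctr[0]=3
Ev 5: PC=0 idx=0 pred=T actual=T -> ctr[0]=3
Ev 6: PC=0 idx=0 pred=T actual=T -> ctr[0]=3
Ev 7: PC=0 idx=0 pred=T actual=T -> ctr[0]=3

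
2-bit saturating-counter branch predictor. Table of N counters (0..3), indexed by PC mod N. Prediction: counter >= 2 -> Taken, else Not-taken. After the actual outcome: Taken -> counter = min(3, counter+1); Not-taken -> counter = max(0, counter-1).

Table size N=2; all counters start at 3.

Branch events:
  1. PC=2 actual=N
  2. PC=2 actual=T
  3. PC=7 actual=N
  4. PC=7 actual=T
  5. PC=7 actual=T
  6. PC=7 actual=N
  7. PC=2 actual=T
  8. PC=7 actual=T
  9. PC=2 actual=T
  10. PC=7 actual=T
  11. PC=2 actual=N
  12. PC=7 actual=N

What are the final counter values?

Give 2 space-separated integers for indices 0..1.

Answer: 2 2

Derivation:
Ev 1: PC=2 idx=0 pred=T actual=N -> ctr[0]=2
Ev 2: PC=2 idx=0 pred=T actual=T -> ctr[0]=3
Ev 3: PC=7 idx=1 pred=T actual=N -> ctr[1]=2
Ev 4: PC=7 idx=1 pred=T actual=T -> ctr[1]=3
Ev 5: PC=7 idx=1 pred=T actual=T -> ctr[1]=3
Ev 6: PC=7 idx=1 pred=T actual=N -> ctr[1]=2
Ev 7: PC=2 idx=0 pred=T actual=T -> ctr[0]=3
Ev 8: PC=7 idx=1 pred=T actual=T -> ctr[1]=3
Ev 9: PC=2 idx=0 pred=T actual=T -> ctr[0]=3
Ev 10: PC=7 idx=1 pred=T actual=T -> ctr[1]=3
Ev 11: PC=2 idx=0 pred=T actual=N -> ctr[0]=2
Ev 12: PC=7 idx=1 pred=T actual=N -> ctr[1]=2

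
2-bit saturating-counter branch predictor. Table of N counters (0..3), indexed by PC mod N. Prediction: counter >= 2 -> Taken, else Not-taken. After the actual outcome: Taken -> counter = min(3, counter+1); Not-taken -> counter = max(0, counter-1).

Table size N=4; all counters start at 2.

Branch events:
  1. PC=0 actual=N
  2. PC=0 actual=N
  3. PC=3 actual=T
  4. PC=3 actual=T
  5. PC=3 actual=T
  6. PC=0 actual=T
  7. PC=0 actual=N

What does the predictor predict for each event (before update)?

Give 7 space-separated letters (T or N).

Answer: T N T T T N N

Derivation:
Ev 1: PC=0 idx=0 pred=T actual=N -> ctr[0]=1
Ev 2: PC=0 idx=0 pred=N actual=N -> ctr[0]=0
Ev 3: PC=3 idx=3 pred=T actual=T -> ctr[3]=3
Ev 4: PC=3 idx=3 pred=T actual=T -> ctr[3]=3
Ev 5: PC=3 idx=3 pred=T actual=T -> ctr[3]=3
Ev 6: PC=0 idx=0 pred=N actual=T -> ctr[0]=1
Ev 7: PC=0 idx=0 pred=N actual=N -> ctr[0]=0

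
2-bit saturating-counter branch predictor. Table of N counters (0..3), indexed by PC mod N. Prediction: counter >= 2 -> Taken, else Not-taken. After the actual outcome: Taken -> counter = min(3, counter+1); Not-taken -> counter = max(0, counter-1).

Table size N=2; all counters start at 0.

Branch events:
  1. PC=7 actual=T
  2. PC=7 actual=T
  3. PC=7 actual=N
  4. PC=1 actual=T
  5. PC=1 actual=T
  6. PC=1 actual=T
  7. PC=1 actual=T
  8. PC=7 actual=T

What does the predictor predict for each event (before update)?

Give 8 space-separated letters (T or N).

Answer: N N T N T T T T

Derivation:
Ev 1: PC=7 idx=1 pred=N actual=T -> ctr[1]=1
Ev 2: PC=7 idx=1 pred=N actual=T -> ctr[1]=2
Ev 3: PC=7 idx=1 pred=T actual=N -> ctr[1]=1
Ev 4: PC=1 idx=1 pred=N actual=T -> ctr[1]=2
Ev 5: PC=1 idx=1 pred=T actual=T -> ctr[1]=3
Ev 6: PC=1 idx=1 pred=T actual=T -> ctr[1]=3
Ev 7: PC=1 idx=1 pred=T actual=T -> ctr[1]=3
Ev 8: PC=7 idx=1 pred=T actual=T -> ctr[1]=3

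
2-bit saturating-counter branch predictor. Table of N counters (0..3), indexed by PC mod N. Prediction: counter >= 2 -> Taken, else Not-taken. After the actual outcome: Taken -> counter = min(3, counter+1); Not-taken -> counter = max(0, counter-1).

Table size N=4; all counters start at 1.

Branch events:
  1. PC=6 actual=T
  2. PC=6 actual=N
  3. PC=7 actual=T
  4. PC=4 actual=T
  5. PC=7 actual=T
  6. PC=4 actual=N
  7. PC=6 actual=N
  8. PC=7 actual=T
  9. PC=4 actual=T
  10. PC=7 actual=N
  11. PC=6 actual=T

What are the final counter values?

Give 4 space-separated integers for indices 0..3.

Ev 1: PC=6 idx=2 pred=N actual=T -> ctr[2]=2
Ev 2: PC=6 idx=2 pred=T actual=N -> ctr[2]=1
Ev 3: PC=7 idx=3 pred=N actual=T -> ctr[3]=2
Ev 4: PC=4 idx=0 pred=N actual=T -> ctr[0]=2
Ev 5: PC=7 idx=3 pred=T actual=T -> ctr[3]=3
Ev 6: PC=4 idx=0 pred=T actual=N -> ctr[0]=1
Ev 7: PC=6 idx=2 pred=N actual=N -> ctr[2]=0
Ev 8: PC=7 idx=3 pred=T actual=T -> ctr[3]=3
Ev 9: PC=4 idx=0 pred=N actual=T -> ctr[0]=2
Ev 10: PC=7 idx=3 pred=T actual=N -> ctr[3]=2
Ev 11: PC=6 idx=2 pred=N actual=T -> ctr[2]=1

Answer: 2 1 1 2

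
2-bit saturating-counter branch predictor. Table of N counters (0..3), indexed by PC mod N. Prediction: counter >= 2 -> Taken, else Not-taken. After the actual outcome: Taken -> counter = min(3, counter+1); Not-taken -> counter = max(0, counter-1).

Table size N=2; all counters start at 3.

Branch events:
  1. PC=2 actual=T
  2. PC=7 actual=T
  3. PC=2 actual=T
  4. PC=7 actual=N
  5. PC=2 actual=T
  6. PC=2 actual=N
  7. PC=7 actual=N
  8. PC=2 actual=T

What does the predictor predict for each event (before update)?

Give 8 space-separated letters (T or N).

Answer: T T T T T T T T

Derivation:
Ev 1: PC=2 idx=0 pred=T actual=T -> ctr[0]=3
Ev 2: PC=7 idx=1 pred=T actual=T -> ctr[1]=3
Ev 3: PC=2 idx=0 pred=T actual=T -> ctr[0]=3
Ev 4: PC=7 idx=1 pred=T actual=N -> ctr[1]=2
Ev 5: PC=2 idx=0 pred=T actual=T -> ctr[0]=3
Ev 6: PC=2 idx=0 pred=T actual=N -> ctr[0]=2
Ev 7: PC=7 idx=1 pred=T actual=N -> ctr[1]=1
Ev 8: PC=2 idx=0 pred=T actual=T -> ctr[0]=3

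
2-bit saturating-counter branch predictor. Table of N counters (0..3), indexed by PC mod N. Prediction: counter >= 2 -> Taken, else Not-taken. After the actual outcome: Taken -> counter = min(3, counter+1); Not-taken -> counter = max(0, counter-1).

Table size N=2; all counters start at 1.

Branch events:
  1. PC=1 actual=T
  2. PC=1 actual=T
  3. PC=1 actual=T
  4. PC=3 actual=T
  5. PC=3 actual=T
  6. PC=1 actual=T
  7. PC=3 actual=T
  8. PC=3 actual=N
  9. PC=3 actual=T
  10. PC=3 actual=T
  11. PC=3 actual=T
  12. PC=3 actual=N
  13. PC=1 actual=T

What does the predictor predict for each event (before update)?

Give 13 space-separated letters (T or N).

Ev 1: PC=1 idx=1 pred=N actual=T -> ctr[1]=2
Ev 2: PC=1 idx=1 pred=T actual=T -> ctr[1]=3
Ev 3: PC=1 idx=1 pred=T actual=T -> ctr[1]=3
Ev 4: PC=3 idx=1 pred=T actual=T -> ctr[1]=3
Ev 5: PC=3 idx=1 pred=T actual=T -> ctr[1]=3
Ev 6: PC=1 idx=1 pred=T actual=T -> ctr[1]=3
Ev 7: PC=3 idx=1 pred=T actual=T -> ctr[1]=3
Ev 8: PC=3 idx=1 pred=T actual=N -> ctr[1]=2
Ev 9: PC=3 idx=1 pred=T actual=T -> ctr[1]=3
Ev 10: PC=3 idx=1 pred=T actual=T -> ctr[1]=3
Ev 11: PC=3 idx=1 pred=T actual=T -> ctr[1]=3
Ev 12: PC=3 idx=1 pred=T actual=N -> ctr[1]=2
Ev 13: PC=1 idx=1 pred=T actual=T -> ctr[1]=3

Answer: N T T T T T T T T T T T T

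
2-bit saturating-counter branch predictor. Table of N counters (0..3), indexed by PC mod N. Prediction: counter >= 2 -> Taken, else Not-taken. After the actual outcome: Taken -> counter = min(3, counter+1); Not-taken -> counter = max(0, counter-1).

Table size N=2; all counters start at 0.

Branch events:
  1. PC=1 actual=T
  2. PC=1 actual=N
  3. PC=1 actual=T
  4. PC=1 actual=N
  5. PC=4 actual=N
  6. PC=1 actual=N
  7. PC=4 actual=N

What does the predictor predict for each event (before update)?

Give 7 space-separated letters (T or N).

Ev 1: PC=1 idx=1 pred=N actual=T -> ctr[1]=1
Ev 2: PC=1 idx=1 pred=N actual=N -> ctr[1]=0
Ev 3: PC=1 idx=1 pred=N actual=T -> ctr[1]=1
Ev 4: PC=1 idx=1 pred=N actual=N -> ctr[1]=0
Ev 5: PC=4 idx=0 pred=N actual=N -> ctr[0]=0
Ev 6: PC=1 idx=1 pred=N actual=N -> ctr[1]=0
Ev 7: PC=4 idx=0 pred=N actual=N -> ctr[0]=0

Answer: N N N N N N N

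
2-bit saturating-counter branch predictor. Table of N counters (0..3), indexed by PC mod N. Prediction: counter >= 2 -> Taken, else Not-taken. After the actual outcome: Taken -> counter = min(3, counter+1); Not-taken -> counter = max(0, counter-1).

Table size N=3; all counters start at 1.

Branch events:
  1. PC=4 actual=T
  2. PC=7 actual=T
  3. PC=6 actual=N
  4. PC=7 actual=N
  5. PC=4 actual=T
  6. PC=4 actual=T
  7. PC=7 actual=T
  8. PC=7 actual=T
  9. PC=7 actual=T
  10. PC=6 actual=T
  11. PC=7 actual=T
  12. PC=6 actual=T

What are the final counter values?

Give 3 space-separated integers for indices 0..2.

Answer: 2 3 1

Derivation:
Ev 1: PC=4 idx=1 pred=N actual=T -> ctr[1]=2
Ev 2: PC=7 idx=1 pred=T actual=T -> ctr[1]=3
Ev 3: PC=6 idx=0 pred=N actual=N -> ctr[0]=0
Ev 4: PC=7 idx=1 pred=T actual=N -> ctr[1]=2
Ev 5: PC=4 idx=1 pred=T actual=T -> ctr[1]=3
Ev 6: PC=4 idx=1 pred=T actual=T -> ctr[1]=3
Ev 7: PC=7 idx=1 pred=T actual=T -> ctr[1]=3
Ev 8: PC=7 idx=1 pred=T actual=T -> ctr[1]=3
Ev 9: PC=7 idx=1 pred=T actual=T -> ctr[1]=3
Ev 10: PC=6 idx=0 pred=N actual=T -> ctr[0]=1
Ev 11: PC=7 idx=1 pred=T actual=T -> ctr[1]=3
Ev 12: PC=6 idx=0 pred=N actual=T -> ctr[0]=2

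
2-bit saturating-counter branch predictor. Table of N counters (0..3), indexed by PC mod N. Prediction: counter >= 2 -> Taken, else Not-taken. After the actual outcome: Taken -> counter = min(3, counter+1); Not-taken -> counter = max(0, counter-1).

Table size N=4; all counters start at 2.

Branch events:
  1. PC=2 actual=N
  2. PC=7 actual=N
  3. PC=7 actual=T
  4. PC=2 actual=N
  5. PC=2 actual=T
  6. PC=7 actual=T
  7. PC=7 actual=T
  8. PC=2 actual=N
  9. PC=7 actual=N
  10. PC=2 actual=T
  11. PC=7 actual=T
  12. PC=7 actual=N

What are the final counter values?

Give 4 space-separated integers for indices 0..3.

Answer: 2 2 1 2

Derivation:
Ev 1: PC=2 idx=2 pred=T actual=N -> ctr[2]=1
Ev 2: PC=7 idx=3 pred=T actual=N -> ctr[3]=1
Ev 3: PC=7 idx=3 pred=N actual=T -> ctr[3]=2
Ev 4: PC=2 idx=2 pred=N actual=N -> ctr[2]=0
Ev 5: PC=2 idx=2 pred=N actual=T -> ctr[2]=1
Ev 6: PC=7 idx=3 pred=T actual=T -> ctr[3]=3
Ev 7: PC=7 idx=3 pred=T actual=T -> ctr[3]=3
Ev 8: PC=2 idx=2 pred=N actual=N -> ctr[2]=0
Ev 9: PC=7 idx=3 pred=T actual=N -> ctr[3]=2
Ev 10: PC=2 idx=2 pred=N actual=T -> ctr[2]=1
Ev 11: PC=7 idx=3 pred=T actual=T -> ctr[3]=3
Ev 12: PC=7 idx=3 pred=T actual=N -> ctr[3]=2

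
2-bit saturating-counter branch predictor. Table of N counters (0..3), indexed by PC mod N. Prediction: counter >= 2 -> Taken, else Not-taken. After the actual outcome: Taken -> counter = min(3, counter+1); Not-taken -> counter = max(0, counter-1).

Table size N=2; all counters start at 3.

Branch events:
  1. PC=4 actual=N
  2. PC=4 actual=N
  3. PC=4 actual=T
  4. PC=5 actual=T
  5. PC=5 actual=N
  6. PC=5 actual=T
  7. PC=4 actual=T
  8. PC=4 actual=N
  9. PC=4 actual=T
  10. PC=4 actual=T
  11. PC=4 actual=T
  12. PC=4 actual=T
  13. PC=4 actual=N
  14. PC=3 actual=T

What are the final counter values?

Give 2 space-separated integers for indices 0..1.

Ev 1: PC=4 idx=0 pred=T actual=N -> ctr[0]=2
Ev 2: PC=4 idx=0 pred=T actual=N -> ctr[0]=1
Ev 3: PC=4 idx=0 pred=N actual=T -> ctr[0]=2
Ev 4: PC=5 idx=1 pred=T actual=T -> ctr[1]=3
Ev 5: PC=5 idx=1 pred=T actual=N -> ctr[1]=2
Ev 6: PC=5 idx=1 pred=T actual=T -> ctr[1]=3
Ev 7: PC=4 idx=0 pred=T actual=T -> ctr[0]=3
Ev 8: PC=4 idx=0 pred=T actual=N -> ctr[0]=2
Ev 9: PC=4 idx=0 pred=T actual=T -> ctr[0]=3
Ev 10: PC=4 idx=0 pred=T actual=T -> ctr[0]=3
Ev 11: PC=4 idx=0 pred=T actual=T -> ctr[0]=3
Ev 12: PC=4 idx=0 pred=T actual=T -> ctr[0]=3
Ev 13: PC=4 idx=0 pred=T actual=N -> ctr[0]=2
Ev 14: PC=3 idx=1 pred=T actual=T -> ctr[1]=3

Answer: 2 3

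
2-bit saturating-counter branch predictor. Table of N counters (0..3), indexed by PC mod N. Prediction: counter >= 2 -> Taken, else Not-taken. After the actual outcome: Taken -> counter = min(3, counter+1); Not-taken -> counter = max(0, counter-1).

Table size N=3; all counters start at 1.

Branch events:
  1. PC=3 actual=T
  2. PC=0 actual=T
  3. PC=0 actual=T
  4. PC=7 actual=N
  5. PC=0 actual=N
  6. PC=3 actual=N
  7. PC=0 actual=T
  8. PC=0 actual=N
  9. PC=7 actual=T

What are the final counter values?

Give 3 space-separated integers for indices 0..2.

Ev 1: PC=3 idx=0 pred=N actual=T -> ctr[0]=2
Ev 2: PC=0 idx=0 pred=T actual=T -> ctr[0]=3
Ev 3: PC=0 idx=0 pred=T actual=T -> ctr[0]=3
Ev 4: PC=7 idx=1 pred=N actual=N -> ctr[1]=0
Ev 5: PC=0 idx=0 pred=T actual=N -> ctr[0]=2
Ev 6: PC=3 idx=0 pred=T actual=N -> ctr[0]=1
Ev 7: PC=0 idx=0 pred=N actual=T -> ctr[0]=2
Ev 8: PC=0 idx=0 pred=T actual=N -> ctr[0]=1
Ev 9: PC=7 idx=1 pred=N actual=T -> ctr[1]=1

Answer: 1 1 1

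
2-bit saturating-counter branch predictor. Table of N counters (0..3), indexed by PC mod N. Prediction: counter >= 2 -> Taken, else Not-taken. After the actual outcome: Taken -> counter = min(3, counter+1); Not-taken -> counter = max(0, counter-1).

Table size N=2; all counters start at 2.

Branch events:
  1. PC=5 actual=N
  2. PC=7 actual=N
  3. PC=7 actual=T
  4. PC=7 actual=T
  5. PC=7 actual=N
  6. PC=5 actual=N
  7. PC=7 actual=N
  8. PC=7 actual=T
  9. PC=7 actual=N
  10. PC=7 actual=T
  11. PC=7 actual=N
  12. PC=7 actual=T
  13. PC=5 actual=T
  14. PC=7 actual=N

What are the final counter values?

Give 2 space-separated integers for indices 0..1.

Answer: 2 1

Derivation:
Ev 1: PC=5 idx=1 pred=T actual=N -> ctr[1]=1
Ev 2: PC=7 idx=1 pred=N actual=N -> ctr[1]=0
Ev 3: PC=7 idx=1 pred=N actual=T -> ctr[1]=1
Ev 4: PC=7 idx=1 pred=N actual=T -> ctr[1]=2
Ev 5: PC=7 idx=1 pred=T actual=N -> ctr[1]=1
Ev 6: PC=5 idx=1 pred=N actual=N -> ctr[1]=0
Ev 7: PC=7 idx=1 pred=N actual=N -> ctr[1]=0
Ev 8: PC=7 idx=1 pred=N actual=T -> ctr[1]=1
Ev 9: PC=7 idx=1 pred=N actual=N -> ctr[1]=0
Ev 10: PC=7 idx=1 pred=N actual=T -> ctr[1]=1
Ev 11: PC=7 idx=1 pred=N actual=N -> ctr[1]=0
Ev 12: PC=7 idx=1 pred=N actual=T -> ctr[1]=1
Ev 13: PC=5 idx=1 pred=N actual=T -> ctr[1]=2
Ev 14: PC=7 idx=1 pred=T actual=N -> ctr[1]=1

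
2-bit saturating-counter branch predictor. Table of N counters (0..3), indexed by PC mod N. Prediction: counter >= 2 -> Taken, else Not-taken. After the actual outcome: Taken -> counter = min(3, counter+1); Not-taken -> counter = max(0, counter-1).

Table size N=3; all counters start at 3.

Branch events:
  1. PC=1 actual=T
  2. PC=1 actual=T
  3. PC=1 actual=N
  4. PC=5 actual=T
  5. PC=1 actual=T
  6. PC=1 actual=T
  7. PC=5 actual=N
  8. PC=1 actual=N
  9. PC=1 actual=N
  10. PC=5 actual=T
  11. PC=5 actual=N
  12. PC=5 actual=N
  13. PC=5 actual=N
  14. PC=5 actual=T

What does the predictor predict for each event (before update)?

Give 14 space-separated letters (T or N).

Ev 1: PC=1 idx=1 pred=T actual=T -> ctr[1]=3
Ev 2: PC=1 idx=1 pred=T actual=T -> ctr[1]=3
Ev 3: PC=1 idx=1 pred=T actual=N -> ctr[1]=2
Ev 4: PC=5 idx=2 pred=T actual=T -> ctr[2]=3
Ev 5: PC=1 idx=1 pred=T actual=T -> ctr[1]=3
Ev 6: PC=1 idx=1 pred=T actual=T -> ctr[1]=3
Ev 7: PC=5 idx=2 pred=T actual=N -> ctr[2]=2
Ev 8: PC=1 idx=1 pred=T actual=N -> ctr[1]=2
Ev 9: PC=1 idx=1 pred=T actual=N -> ctr[1]=1
Ev 10: PC=5 idx=2 pred=T actual=T -> ctr[2]=3
Ev 11: PC=5 idx=2 pred=T actual=N -> ctr[2]=2
Ev 12: PC=5 idx=2 pred=T actual=N -> ctr[2]=1
Ev 13: PC=5 idx=2 pred=N actual=N -> ctr[2]=0
Ev 14: PC=5 idx=2 pred=N actual=T -> ctr[2]=1

Answer: T T T T T T T T T T T T N N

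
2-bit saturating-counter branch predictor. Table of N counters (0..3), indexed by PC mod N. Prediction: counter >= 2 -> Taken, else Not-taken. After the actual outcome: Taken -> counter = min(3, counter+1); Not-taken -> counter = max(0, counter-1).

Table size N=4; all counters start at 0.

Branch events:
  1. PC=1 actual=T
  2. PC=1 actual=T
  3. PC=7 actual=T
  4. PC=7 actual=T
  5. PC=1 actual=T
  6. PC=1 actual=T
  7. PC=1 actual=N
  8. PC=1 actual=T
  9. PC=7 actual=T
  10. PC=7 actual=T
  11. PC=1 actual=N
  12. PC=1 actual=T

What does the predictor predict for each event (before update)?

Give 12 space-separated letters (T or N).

Answer: N N N N T T T T T T T T

Derivation:
Ev 1: PC=1 idx=1 pred=N actual=T -> ctr[1]=1
Ev 2: PC=1 idx=1 pred=N actual=T -> ctr[1]=2
Ev 3: PC=7 idx=3 pred=N actual=T -> ctr[3]=1
Ev 4: PC=7 idx=3 pred=N actual=T -> ctr[3]=2
Ev 5: PC=1 idx=1 pred=T actual=T -> ctr[1]=3
Ev 6: PC=1 idx=1 pred=T actual=T -> ctr[1]=3
Ev 7: PC=1 idx=1 pred=T actual=N -> ctr[1]=2
Ev 8: PC=1 idx=1 pred=T actual=T -> ctr[1]=3
Ev 9: PC=7 idx=3 pred=T actual=T -> ctr[3]=3
Ev 10: PC=7 idx=3 pred=T actual=T -> ctr[3]=3
Ev 11: PC=1 idx=1 pred=T actual=N -> ctr[1]=2
Ev 12: PC=1 idx=1 pred=T actual=T -> ctr[1]=3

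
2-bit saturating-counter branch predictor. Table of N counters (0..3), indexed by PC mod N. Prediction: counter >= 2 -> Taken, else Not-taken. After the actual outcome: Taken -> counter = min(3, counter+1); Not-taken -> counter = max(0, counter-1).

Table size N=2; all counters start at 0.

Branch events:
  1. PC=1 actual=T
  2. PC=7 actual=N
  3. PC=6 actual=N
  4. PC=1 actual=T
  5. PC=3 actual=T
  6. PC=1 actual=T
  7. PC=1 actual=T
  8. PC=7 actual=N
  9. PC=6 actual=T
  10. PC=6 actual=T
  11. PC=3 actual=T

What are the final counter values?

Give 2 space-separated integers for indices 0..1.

Ev 1: PC=1 idx=1 pred=N actual=T -> ctr[1]=1
Ev 2: PC=7 idx=1 pred=N actual=N -> ctr[1]=0
Ev 3: PC=6 idx=0 pred=N actual=N -> ctr[0]=0
Ev 4: PC=1 idx=1 pred=N actual=T -> ctr[1]=1
Ev 5: PC=3 idx=1 pred=N actual=T -> ctr[1]=2
Ev 6: PC=1 idx=1 pred=T actual=T -> ctr[1]=3
Ev 7: PC=1 idx=1 pred=T actual=T -> ctr[1]=3
Ev 8: PC=7 idx=1 pred=T actual=N -> ctr[1]=2
Ev 9: PC=6 idx=0 pred=N actual=T -> ctr[0]=1
Ev 10: PC=6 idx=0 pred=N actual=T -> ctr[0]=2
Ev 11: PC=3 idx=1 pred=T actual=T -> ctr[1]=3

Answer: 2 3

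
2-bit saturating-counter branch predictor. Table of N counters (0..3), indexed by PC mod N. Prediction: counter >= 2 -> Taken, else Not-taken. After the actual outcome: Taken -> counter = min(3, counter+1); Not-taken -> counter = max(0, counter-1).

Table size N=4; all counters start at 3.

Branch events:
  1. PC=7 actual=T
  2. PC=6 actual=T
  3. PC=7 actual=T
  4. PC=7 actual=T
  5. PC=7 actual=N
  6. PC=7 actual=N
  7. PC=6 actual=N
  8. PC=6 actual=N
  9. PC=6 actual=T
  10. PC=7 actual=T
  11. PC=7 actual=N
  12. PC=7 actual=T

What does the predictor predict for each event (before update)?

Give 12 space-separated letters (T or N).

Ev 1: PC=7 idx=3 pred=T actual=T -> ctr[3]=3
Ev 2: PC=6 idx=2 pred=T actual=T -> ctr[2]=3
Ev 3: PC=7 idx=3 pred=T actual=T -> ctr[3]=3
Ev 4: PC=7 idx=3 pred=T actual=T -> ctr[3]=3
Ev 5: PC=7 idx=3 pred=T actual=N -> ctr[3]=2
Ev 6: PC=7 idx=3 pred=T actual=N -> ctr[3]=1
Ev 7: PC=6 idx=2 pred=T actual=N -> ctr[2]=2
Ev 8: PC=6 idx=2 pred=T actual=N -> ctr[2]=1
Ev 9: PC=6 idx=2 pred=N actual=T -> ctr[2]=2
Ev 10: PC=7 idx=3 pred=N actual=T -> ctr[3]=2
Ev 11: PC=7 idx=3 pred=T actual=N -> ctr[3]=1
Ev 12: PC=7 idx=3 pred=N actual=T -> ctr[3]=2

Answer: T T T T T T T T N N T N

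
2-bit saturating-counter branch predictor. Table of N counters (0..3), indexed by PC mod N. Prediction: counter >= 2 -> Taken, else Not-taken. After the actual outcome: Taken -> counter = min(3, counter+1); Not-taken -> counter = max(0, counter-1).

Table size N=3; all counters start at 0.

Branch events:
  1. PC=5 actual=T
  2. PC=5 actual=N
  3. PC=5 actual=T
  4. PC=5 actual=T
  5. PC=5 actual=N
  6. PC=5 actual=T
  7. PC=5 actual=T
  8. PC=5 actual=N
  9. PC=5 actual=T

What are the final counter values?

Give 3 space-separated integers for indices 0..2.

Ev 1: PC=5 idx=2 pred=N actual=T -> ctr[2]=1
Ev 2: PC=5 idx=2 pred=N actual=N -> ctr[2]=0
Ev 3: PC=5 idx=2 pred=N actual=T -> ctr[2]=1
Ev 4: PC=5 idx=2 pred=N actual=T -> ctr[2]=2
Ev 5: PC=5 idx=2 pred=T actual=N -> ctr[2]=1
Ev 6: PC=5 idx=2 pred=N actual=T -> ctr[2]=2
Ev 7: PC=5 idx=2 pred=T actual=T -> ctr[2]=3
Ev 8: PC=5 idx=2 pred=T actual=N -> ctr[2]=2
Ev 9: PC=5 idx=2 pred=T actual=T -> ctr[2]=3

Answer: 0 0 3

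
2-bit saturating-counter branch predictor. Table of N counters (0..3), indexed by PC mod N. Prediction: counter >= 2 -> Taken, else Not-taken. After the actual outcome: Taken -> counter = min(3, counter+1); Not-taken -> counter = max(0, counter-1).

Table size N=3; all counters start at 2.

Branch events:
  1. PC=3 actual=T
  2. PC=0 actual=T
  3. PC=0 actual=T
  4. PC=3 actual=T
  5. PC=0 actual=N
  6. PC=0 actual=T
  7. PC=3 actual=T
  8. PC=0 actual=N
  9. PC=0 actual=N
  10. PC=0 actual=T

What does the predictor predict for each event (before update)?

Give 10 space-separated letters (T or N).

Answer: T T T T T T T T T N

Derivation:
Ev 1: PC=3 idx=0 pred=T actual=T -> ctr[0]=3
Ev 2: PC=0 idx=0 pred=T actual=T -> ctr[0]=3
Ev 3: PC=0 idx=0 pred=T actual=T -> ctr[0]=3
Ev 4: PC=3 idx=0 pred=T actual=T -> ctr[0]=3
Ev 5: PC=0 idx=0 pred=T actual=N -> ctr[0]=2
Ev 6: PC=0 idx=0 pred=T actual=T -> ctr[0]=3
Ev 7: PC=3 idx=0 pred=T actual=T -> ctr[0]=3
Ev 8: PC=0 idx=0 pred=T actual=N -> ctr[0]=2
Ev 9: PC=0 idx=0 pred=T actual=N -> ctr[0]=1
Ev 10: PC=0 idx=0 pred=N actual=T -> ctr[0]=2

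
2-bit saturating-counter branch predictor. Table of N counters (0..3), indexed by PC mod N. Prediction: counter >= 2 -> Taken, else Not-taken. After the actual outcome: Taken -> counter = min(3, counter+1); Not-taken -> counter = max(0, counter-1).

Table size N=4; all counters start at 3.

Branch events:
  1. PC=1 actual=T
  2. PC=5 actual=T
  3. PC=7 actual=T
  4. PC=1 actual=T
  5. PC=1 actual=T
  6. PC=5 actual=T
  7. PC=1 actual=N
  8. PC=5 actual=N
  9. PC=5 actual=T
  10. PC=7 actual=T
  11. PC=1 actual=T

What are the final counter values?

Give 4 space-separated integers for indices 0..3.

Ev 1: PC=1 idx=1 pred=T actual=T -> ctr[1]=3
Ev 2: PC=5 idx=1 pred=T actual=T -> ctr[1]=3
Ev 3: PC=7 idx=3 pred=T actual=T -> ctr[3]=3
Ev 4: PC=1 idx=1 pred=T actual=T -> ctr[1]=3
Ev 5: PC=1 idx=1 pred=T actual=T -> ctr[1]=3
Ev 6: PC=5 idx=1 pred=T actual=T -> ctr[1]=3
Ev 7: PC=1 idx=1 pred=T actual=N -> ctr[1]=2
Ev 8: PC=5 idx=1 pred=T actual=N -> ctr[1]=1
Ev 9: PC=5 idx=1 pred=N actual=T -> ctr[1]=2
Ev 10: PC=7 idx=3 pred=T actual=T -> ctr[3]=3
Ev 11: PC=1 idx=1 pred=T actual=T -> ctr[1]=3

Answer: 3 3 3 3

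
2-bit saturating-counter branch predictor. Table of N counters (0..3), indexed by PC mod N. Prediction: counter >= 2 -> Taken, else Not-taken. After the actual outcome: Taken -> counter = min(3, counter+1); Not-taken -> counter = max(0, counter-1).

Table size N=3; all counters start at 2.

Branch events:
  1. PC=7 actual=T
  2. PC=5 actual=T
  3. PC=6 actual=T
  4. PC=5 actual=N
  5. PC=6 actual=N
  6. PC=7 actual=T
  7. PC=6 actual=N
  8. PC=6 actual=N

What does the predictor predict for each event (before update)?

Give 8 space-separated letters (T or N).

Ev 1: PC=7 idx=1 pred=T actual=T -> ctr[1]=3
Ev 2: PC=5 idx=2 pred=T actual=T -> ctr[2]=3
Ev 3: PC=6 idx=0 pred=T actual=T -> ctr[0]=3
Ev 4: PC=5 idx=2 pred=T actual=N -> ctr[2]=2
Ev 5: PC=6 idx=0 pred=T actual=N -> ctr[0]=2
Ev 6: PC=7 idx=1 pred=T actual=T -> ctr[1]=3
Ev 7: PC=6 idx=0 pred=T actual=N -> ctr[0]=1
Ev 8: PC=6 idx=0 pred=N actual=N -> ctr[0]=0

Answer: T T T T T T T N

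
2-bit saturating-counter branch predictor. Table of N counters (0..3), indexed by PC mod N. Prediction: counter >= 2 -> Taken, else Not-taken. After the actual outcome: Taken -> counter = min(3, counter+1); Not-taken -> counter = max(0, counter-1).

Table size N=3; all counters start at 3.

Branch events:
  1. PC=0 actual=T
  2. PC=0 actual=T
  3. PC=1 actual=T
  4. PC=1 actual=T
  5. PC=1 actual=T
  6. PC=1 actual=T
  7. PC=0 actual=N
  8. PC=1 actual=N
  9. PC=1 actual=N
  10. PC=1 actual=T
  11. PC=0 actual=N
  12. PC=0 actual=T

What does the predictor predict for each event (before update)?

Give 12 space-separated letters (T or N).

Ev 1: PC=0 idx=0 pred=T actual=T -> ctr[0]=3
Ev 2: PC=0 idx=0 pred=T actual=T -> ctr[0]=3
Ev 3: PC=1 idx=1 pred=T actual=T -> ctr[1]=3
Ev 4: PC=1 idx=1 pred=T actual=T -> ctr[1]=3
Ev 5: PC=1 idx=1 pred=T actual=T -> ctr[1]=3
Ev 6: PC=1 idx=1 pred=T actual=T -> ctr[1]=3
Ev 7: PC=0 idx=0 pred=T actual=N -> ctr[0]=2
Ev 8: PC=1 idx=1 pred=T actual=N -> ctr[1]=2
Ev 9: PC=1 idx=1 pred=T actual=N -> ctr[1]=1
Ev 10: PC=1 idx=1 pred=N actual=T -> ctr[1]=2
Ev 11: PC=0 idx=0 pred=T actual=N -> ctr[0]=1
Ev 12: PC=0 idx=0 pred=N actual=T -> ctr[0]=2

Answer: T T T T T T T T T N T N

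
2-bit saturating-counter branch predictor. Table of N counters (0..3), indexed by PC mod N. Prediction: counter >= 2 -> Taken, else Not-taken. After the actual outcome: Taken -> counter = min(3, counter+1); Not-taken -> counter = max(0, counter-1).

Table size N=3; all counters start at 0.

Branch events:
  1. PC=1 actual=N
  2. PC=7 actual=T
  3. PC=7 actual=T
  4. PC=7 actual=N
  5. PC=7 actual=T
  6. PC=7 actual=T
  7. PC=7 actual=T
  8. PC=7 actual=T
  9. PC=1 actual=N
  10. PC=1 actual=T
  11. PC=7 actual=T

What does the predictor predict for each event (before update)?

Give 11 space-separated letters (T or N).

Answer: N N N T N T T T T T T

Derivation:
Ev 1: PC=1 idx=1 pred=N actual=N -> ctr[1]=0
Ev 2: PC=7 idx=1 pred=N actual=T -> ctr[1]=1
Ev 3: PC=7 idx=1 pred=N actual=T -> ctr[1]=2
Ev 4: PC=7 idx=1 pred=T actual=N -> ctr[1]=1
Ev 5: PC=7 idx=1 pred=N actual=T -> ctr[1]=2
Ev 6: PC=7 idx=1 pred=T actual=T -> ctr[1]=3
Ev 7: PC=7 idx=1 pred=T actual=T -> ctr[1]=3
Ev 8: PC=7 idx=1 pred=T actual=T -> ctr[1]=3
Ev 9: PC=1 idx=1 pred=T actual=N -> ctr[1]=2
Ev 10: PC=1 idx=1 pred=T actual=T -> ctr[1]=3
Ev 11: PC=7 idx=1 pred=T actual=T -> ctr[1]=3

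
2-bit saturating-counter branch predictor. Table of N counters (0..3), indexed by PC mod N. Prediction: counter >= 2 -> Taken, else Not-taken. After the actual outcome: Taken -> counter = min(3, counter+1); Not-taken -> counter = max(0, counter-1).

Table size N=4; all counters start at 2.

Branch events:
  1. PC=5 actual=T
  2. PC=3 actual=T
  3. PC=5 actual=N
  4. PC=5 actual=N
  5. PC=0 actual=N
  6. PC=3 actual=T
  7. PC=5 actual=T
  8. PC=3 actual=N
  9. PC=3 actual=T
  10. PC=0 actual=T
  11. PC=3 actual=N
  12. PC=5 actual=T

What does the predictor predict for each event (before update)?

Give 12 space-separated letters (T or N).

Ev 1: PC=5 idx=1 pred=T actual=T -> ctr[1]=3
Ev 2: PC=3 idx=3 pred=T actual=T -> ctr[3]=3
Ev 3: PC=5 idx=1 pred=T actual=N -> ctr[1]=2
Ev 4: PC=5 idx=1 pred=T actual=N -> ctr[1]=1
Ev 5: PC=0 idx=0 pred=T actual=N -> ctr[0]=1
Ev 6: PC=3 idx=3 pred=T actual=T -> ctr[3]=3
Ev 7: PC=5 idx=1 pred=N actual=T -> ctr[1]=2
Ev 8: PC=3 idx=3 pred=T actual=N -> ctr[3]=2
Ev 9: PC=3 idx=3 pred=T actual=T -> ctr[3]=3
Ev 10: PC=0 idx=0 pred=N actual=T -> ctr[0]=2
Ev 11: PC=3 idx=3 pred=T actual=N -> ctr[3]=2
Ev 12: PC=5 idx=1 pred=T actual=T -> ctr[1]=3

Answer: T T T T T T N T T N T T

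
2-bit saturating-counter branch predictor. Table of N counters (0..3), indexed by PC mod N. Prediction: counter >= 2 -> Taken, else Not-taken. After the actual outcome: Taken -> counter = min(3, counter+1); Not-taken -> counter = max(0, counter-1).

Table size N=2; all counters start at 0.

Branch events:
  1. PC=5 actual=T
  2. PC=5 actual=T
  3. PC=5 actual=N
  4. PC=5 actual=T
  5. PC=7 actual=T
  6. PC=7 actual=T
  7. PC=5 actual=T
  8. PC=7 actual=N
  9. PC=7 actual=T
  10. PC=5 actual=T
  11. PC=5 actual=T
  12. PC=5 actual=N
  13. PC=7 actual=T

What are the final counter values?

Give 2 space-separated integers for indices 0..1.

Ev 1: PC=5 idx=1 pred=N actual=T -> ctr[1]=1
Ev 2: PC=5 idx=1 pred=N actual=T -> ctr[1]=2
Ev 3: PC=5 idx=1 pred=T actual=N -> ctr[1]=1
Ev 4: PC=5 idx=1 pred=N actual=T -> ctr[1]=2
Ev 5: PC=7 idx=1 pred=T actual=T -> ctr[1]=3
Ev 6: PC=7 idx=1 pred=T actual=T -> ctr[1]=3
Ev 7: PC=5 idx=1 pred=T actual=T -> ctr[1]=3
Ev 8: PC=7 idx=1 pred=T actual=N -> ctr[1]=2
Ev 9: PC=7 idx=1 pred=T actual=T -> ctr[1]=3
Ev 10: PC=5 idx=1 pred=T actual=T -> ctr[1]=3
Ev 11: PC=5 idx=1 pred=T actual=T -> ctr[1]=3
Ev 12: PC=5 idx=1 pred=T actual=N -> ctr[1]=2
Ev 13: PC=7 idx=1 pred=T actual=T -> ctr[1]=3

Answer: 0 3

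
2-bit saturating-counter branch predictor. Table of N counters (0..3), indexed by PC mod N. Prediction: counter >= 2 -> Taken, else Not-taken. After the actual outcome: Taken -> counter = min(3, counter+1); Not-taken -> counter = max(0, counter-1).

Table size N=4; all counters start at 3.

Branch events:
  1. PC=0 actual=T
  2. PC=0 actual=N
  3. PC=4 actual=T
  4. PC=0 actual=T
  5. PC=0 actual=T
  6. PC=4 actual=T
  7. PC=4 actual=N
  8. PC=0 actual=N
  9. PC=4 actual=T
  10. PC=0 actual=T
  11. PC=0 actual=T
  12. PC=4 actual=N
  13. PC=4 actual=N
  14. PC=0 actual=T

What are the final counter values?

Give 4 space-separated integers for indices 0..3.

Ev 1: PC=0 idx=0 pred=T actual=T -> ctr[0]=3
Ev 2: PC=0 idx=0 pred=T actual=N -> ctr[0]=2
Ev 3: PC=4 idx=0 pred=T actual=T -> ctr[0]=3
Ev 4: PC=0 idx=0 pred=T actual=T -> ctr[0]=3
Ev 5: PC=0 idx=0 pred=T actual=T -> ctr[0]=3
Ev 6: PC=4 idx=0 pred=T actual=T -> ctr[0]=3
Ev 7: PC=4 idx=0 pred=T actual=N -> ctr[0]=2
Ev 8: PC=0 idx=0 pred=T actual=N -> ctr[0]=1
Ev 9: PC=4 idx=0 pred=N actual=T -> ctr[0]=2
Ev 10: PC=0 idx=0 pred=T actual=T -> ctr[0]=3
Ev 11: PC=0 idx=0 pred=T actual=T -> ctr[0]=3
Ev 12: PC=4 idx=0 pred=T actual=N -> ctr[0]=2
Ev 13: PC=4 idx=0 pred=T actual=N -> ctr[0]=1
Ev 14: PC=0 idx=0 pred=N actual=T -> ctr[0]=2

Answer: 2 3 3 3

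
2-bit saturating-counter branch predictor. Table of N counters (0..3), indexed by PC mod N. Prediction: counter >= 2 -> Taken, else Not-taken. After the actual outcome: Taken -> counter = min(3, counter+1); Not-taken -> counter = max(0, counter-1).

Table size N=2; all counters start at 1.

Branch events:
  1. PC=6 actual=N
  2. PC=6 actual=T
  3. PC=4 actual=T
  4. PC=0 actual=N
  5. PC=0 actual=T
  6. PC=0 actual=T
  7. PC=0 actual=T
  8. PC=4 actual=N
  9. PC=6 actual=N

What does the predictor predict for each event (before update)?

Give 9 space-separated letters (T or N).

Ev 1: PC=6 idx=0 pred=N actual=N -> ctr[0]=0
Ev 2: PC=6 idx=0 pred=N actual=T -> ctr[0]=1
Ev 3: PC=4 idx=0 pred=N actual=T -> ctr[0]=2
Ev 4: PC=0 idx=0 pred=T actual=N -> ctr[0]=1
Ev 5: PC=0 idx=0 pred=N actual=T -> ctr[0]=2
Ev 6: PC=0 idx=0 pred=T actual=T -> ctr[0]=3
Ev 7: PC=0 idx=0 pred=T actual=T -> ctr[0]=3
Ev 8: PC=4 idx=0 pred=T actual=N -> ctr[0]=2
Ev 9: PC=6 idx=0 pred=T actual=N -> ctr[0]=1

Answer: N N N T N T T T T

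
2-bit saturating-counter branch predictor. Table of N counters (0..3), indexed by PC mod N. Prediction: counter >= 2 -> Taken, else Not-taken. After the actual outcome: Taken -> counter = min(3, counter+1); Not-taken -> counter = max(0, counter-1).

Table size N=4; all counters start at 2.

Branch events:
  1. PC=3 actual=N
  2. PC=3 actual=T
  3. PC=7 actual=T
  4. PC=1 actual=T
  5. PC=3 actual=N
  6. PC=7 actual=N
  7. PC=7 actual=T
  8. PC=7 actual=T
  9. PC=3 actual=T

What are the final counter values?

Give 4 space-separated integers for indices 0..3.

Answer: 2 3 2 3

Derivation:
Ev 1: PC=3 idx=3 pred=T actual=N -> ctr[3]=1
Ev 2: PC=3 idx=3 pred=N actual=T -> ctr[3]=2
Ev 3: PC=7 idx=3 pred=T actual=T -> ctr[3]=3
Ev 4: PC=1 idx=1 pred=T actual=T -> ctr[1]=3
Ev 5: PC=3 idx=3 pred=T actual=N -> ctr[3]=2
Ev 6: PC=7 idx=3 pred=T actual=N -> ctr[3]=1
Ev 7: PC=7 idx=3 pred=N actual=T -> ctr[3]=2
Ev 8: PC=7 idx=3 pred=T actual=T -> ctr[3]=3
Ev 9: PC=3 idx=3 pred=T actual=T -> ctr[3]=3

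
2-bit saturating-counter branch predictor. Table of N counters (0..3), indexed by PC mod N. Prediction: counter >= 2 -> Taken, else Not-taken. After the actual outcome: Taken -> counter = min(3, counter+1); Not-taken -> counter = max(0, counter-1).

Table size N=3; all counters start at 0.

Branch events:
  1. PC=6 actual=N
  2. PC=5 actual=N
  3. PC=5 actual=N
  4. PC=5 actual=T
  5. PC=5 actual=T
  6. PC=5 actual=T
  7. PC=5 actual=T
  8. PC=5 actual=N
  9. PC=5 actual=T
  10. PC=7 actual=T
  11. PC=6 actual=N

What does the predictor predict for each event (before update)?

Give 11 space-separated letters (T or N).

Answer: N N N N N T T T T N N

Derivation:
Ev 1: PC=6 idx=0 pred=N actual=N -> ctr[0]=0
Ev 2: PC=5 idx=2 pred=N actual=N -> ctr[2]=0
Ev 3: PC=5 idx=2 pred=N actual=N -> ctr[2]=0
Ev 4: PC=5 idx=2 pred=N actual=T -> ctr[2]=1
Ev 5: PC=5 idx=2 pred=N actual=T -> ctr[2]=2
Ev 6: PC=5 idx=2 pred=T actual=T -> ctr[2]=3
Ev 7: PC=5 idx=2 pred=T actual=T -> ctr[2]=3
Ev 8: PC=5 idx=2 pred=T actual=N -> ctr[2]=2
Ev 9: PC=5 idx=2 pred=T actual=T -> ctr[2]=3
Ev 10: PC=7 idx=1 pred=N actual=T -> ctr[1]=1
Ev 11: PC=6 idx=0 pred=N actual=N -> ctr[0]=0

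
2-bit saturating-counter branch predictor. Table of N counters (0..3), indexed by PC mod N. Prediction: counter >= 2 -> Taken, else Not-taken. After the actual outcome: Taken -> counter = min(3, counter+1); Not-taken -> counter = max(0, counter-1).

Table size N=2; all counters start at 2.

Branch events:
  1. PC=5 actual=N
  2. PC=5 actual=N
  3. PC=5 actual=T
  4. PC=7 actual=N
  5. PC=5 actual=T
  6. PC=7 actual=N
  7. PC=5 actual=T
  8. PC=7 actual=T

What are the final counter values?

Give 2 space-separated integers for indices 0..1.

Ev 1: PC=5 idx=1 pred=T actual=N -> ctr[1]=1
Ev 2: PC=5 idx=1 pred=N actual=N -> ctr[1]=0
Ev 3: PC=5 idx=1 pred=N actual=T -> ctr[1]=1
Ev 4: PC=7 idx=1 pred=N actual=N -> ctr[1]=0
Ev 5: PC=5 idx=1 pred=N actual=T -> ctr[1]=1
Ev 6: PC=7 idx=1 pred=N actual=N -> ctr[1]=0
Ev 7: PC=5 idx=1 pred=N actual=T -> ctr[1]=1
Ev 8: PC=7 idx=1 pred=N actual=T -> ctr[1]=2

Answer: 2 2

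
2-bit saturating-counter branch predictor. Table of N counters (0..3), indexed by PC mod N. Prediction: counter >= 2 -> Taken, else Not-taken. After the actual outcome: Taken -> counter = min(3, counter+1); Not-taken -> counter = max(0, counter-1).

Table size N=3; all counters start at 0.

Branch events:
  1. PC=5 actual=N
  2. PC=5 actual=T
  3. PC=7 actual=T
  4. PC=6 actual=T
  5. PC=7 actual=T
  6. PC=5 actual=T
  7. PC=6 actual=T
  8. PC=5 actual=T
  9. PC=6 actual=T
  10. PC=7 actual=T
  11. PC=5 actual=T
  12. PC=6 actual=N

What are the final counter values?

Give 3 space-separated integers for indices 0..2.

Ev 1: PC=5 idx=2 pred=N actual=N -> ctr[2]=0
Ev 2: PC=5 idx=2 pred=N actual=T -> ctr[2]=1
Ev 3: PC=7 idx=1 pred=N actual=T -> ctr[1]=1
Ev 4: PC=6 idx=0 pred=N actual=T -> ctr[0]=1
Ev 5: PC=7 idx=1 pred=N actual=T -> ctr[1]=2
Ev 6: PC=5 idx=2 pred=N actual=T -> ctr[2]=2
Ev 7: PC=6 idx=0 pred=N actual=T -> ctr[0]=2
Ev 8: PC=5 idx=2 pred=T actual=T -> ctr[2]=3
Ev 9: PC=6 idx=0 pred=T actual=T -> ctr[0]=3
Ev 10: PC=7 idx=1 pred=T actual=T -> ctr[1]=3
Ev 11: PC=5 idx=2 pred=T actual=T -> ctr[2]=3
Ev 12: PC=6 idx=0 pred=T actual=N -> ctr[0]=2

Answer: 2 3 3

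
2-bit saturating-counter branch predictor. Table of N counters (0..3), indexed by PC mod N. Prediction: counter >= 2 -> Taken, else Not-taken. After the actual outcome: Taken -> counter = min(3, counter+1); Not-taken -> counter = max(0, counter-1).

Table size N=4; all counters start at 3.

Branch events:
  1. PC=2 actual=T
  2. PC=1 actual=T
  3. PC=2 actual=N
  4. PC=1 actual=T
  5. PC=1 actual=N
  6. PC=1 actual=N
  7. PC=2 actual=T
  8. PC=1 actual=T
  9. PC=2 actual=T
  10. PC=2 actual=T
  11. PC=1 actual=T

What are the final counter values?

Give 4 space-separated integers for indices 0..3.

Ev 1: PC=2 idx=2 pred=T actual=T -> ctr[2]=3
Ev 2: PC=1 idx=1 pred=T actual=T -> ctr[1]=3
Ev 3: PC=2 idx=2 pred=T actual=N -> ctr[2]=2
Ev 4: PC=1 idx=1 pred=T actual=T -> ctr[1]=3
Ev 5: PC=1 idx=1 pred=T actual=N -> ctr[1]=2
Ev 6: PC=1 idx=1 pred=T actual=N -> ctr[1]=1
Ev 7: PC=2 idx=2 pred=T actual=T -> ctr[2]=3
Ev 8: PC=1 idx=1 pred=N actual=T -> ctr[1]=2
Ev 9: PC=2 idx=2 pred=T actual=T -> ctr[2]=3
Ev 10: PC=2 idx=2 pred=T actual=T -> ctr[2]=3
Ev 11: PC=1 idx=1 pred=T actual=T -> ctr[1]=3

Answer: 3 3 3 3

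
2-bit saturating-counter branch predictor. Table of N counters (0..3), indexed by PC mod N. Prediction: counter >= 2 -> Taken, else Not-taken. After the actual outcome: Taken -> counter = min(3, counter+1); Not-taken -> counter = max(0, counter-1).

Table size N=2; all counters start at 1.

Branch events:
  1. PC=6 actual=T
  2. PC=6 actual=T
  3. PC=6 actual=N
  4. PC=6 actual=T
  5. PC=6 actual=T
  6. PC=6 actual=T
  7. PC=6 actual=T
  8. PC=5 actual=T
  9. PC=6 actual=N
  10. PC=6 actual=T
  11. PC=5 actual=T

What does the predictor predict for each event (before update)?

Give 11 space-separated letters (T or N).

Answer: N T T T T T T N T T T

Derivation:
Ev 1: PC=6 idx=0 pred=N actual=T -> ctr[0]=2
Ev 2: PC=6 idx=0 pred=T actual=T -> ctr[0]=3
Ev 3: PC=6 idx=0 pred=T actual=N -> ctr[0]=2
Ev 4: PC=6 idx=0 pred=T actual=T -> ctr[0]=3
Ev 5: PC=6 idx=0 pred=T actual=T -> ctr[0]=3
Ev 6: PC=6 idx=0 pred=T actual=T -> ctr[0]=3
Ev 7: PC=6 idx=0 pred=T actual=T -> ctr[0]=3
Ev 8: PC=5 idx=1 pred=N actual=T -> ctr[1]=2
Ev 9: PC=6 idx=0 pred=T actual=N -> ctr[0]=2
Ev 10: PC=6 idx=0 pred=T actual=T -> ctr[0]=3
Ev 11: PC=5 idx=1 pred=T actual=T -> ctr[1]=3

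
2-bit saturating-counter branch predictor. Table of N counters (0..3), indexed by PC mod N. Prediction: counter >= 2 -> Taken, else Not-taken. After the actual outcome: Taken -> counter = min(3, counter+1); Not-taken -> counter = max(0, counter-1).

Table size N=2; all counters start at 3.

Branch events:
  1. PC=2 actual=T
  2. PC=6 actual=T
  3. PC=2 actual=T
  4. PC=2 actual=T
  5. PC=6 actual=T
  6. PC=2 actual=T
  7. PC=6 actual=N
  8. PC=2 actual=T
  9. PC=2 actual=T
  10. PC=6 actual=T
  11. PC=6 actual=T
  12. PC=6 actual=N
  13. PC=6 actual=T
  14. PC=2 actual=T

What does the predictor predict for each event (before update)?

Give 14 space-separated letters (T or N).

Answer: T T T T T T T T T T T T T T

Derivation:
Ev 1: PC=2 idx=0 pred=T actual=T -> ctr[0]=3
Ev 2: PC=6 idx=0 pred=T actual=T -> ctr[0]=3
Ev 3: PC=2 idx=0 pred=T actual=T -> ctr[0]=3
Ev 4: PC=2 idx=0 pred=T actual=T -> ctr[0]=3
Ev 5: PC=6 idx=0 pred=T actual=T -> ctr[0]=3
Ev 6: PC=2 idx=0 pred=T actual=T -> ctr[0]=3
Ev 7: PC=6 idx=0 pred=T actual=N -> ctr[0]=2
Ev 8: PC=2 idx=0 pred=T actual=T -> ctr[0]=3
Ev 9: PC=2 idx=0 pred=T actual=T -> ctr[0]=3
Ev 10: PC=6 idx=0 pred=T actual=T -> ctr[0]=3
Ev 11: PC=6 idx=0 pred=T actual=T -> ctr[0]=3
Ev 12: PC=6 idx=0 pred=T actual=N -> ctr[0]=2
Ev 13: PC=6 idx=0 pred=T actual=T -> ctr[0]=3
Ev 14: PC=2 idx=0 pred=T actual=T -> ctr[0]=3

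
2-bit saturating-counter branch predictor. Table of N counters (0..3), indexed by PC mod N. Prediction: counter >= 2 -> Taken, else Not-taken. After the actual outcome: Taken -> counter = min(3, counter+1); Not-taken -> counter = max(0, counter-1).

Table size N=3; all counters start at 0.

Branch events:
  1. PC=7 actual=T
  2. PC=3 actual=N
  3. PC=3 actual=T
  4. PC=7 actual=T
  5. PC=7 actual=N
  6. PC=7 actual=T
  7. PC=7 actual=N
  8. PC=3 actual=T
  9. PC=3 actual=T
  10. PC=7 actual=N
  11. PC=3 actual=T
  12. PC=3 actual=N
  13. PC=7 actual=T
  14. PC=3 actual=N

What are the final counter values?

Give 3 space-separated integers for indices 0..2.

Answer: 1 1 0

Derivation:
Ev 1: PC=7 idx=1 pred=N actual=T -> ctr[1]=1
Ev 2: PC=3 idx=0 pred=N actual=N -> ctr[0]=0
Ev 3: PC=3 idx=0 pred=N actual=T -> ctr[0]=1
Ev 4: PC=7 idx=1 pred=N actual=T -> ctr[1]=2
Ev 5: PC=7 idx=1 pred=T actual=N -> ctr[1]=1
Ev 6: PC=7 idx=1 pred=N actual=T -> ctr[1]=2
Ev 7: PC=7 idx=1 pred=T actual=N -> ctr[1]=1
Ev 8: PC=3 idx=0 pred=N actual=T -> ctr[0]=2
Ev 9: PC=3 idx=0 pred=T actual=T -> ctr[0]=3
Ev 10: PC=7 idx=1 pred=N actual=N -> ctr[1]=0
Ev 11: PC=3 idx=0 pred=T actual=T -> ctr[0]=3
Ev 12: PC=3 idx=0 pred=T actual=N -> ctr[0]=2
Ev 13: PC=7 idx=1 pred=N actual=T -> ctr[1]=1
Ev 14: PC=3 idx=0 pred=T actual=N -> ctr[0]=1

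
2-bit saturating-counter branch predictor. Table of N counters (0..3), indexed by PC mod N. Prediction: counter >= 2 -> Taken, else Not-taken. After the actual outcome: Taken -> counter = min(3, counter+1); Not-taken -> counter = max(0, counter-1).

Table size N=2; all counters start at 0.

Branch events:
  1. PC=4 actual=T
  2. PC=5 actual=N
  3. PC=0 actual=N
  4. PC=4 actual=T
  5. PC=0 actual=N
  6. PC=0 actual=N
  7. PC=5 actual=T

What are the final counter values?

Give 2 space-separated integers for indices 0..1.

Ev 1: PC=4 idx=0 pred=N actual=T -> ctr[0]=1
Ev 2: PC=5 idx=1 pred=N actual=N -> ctr[1]=0
Ev 3: PC=0 idx=0 pred=N actual=N -> ctr[0]=0
Ev 4: PC=4 idx=0 pred=N actual=T -> ctr[0]=1
Ev 5: PC=0 idx=0 pred=N actual=N -> ctr[0]=0
Ev 6: PC=0 idx=0 pred=N actual=N -> ctr[0]=0
Ev 7: PC=5 idx=1 pred=N actual=T -> ctr[1]=1

Answer: 0 1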